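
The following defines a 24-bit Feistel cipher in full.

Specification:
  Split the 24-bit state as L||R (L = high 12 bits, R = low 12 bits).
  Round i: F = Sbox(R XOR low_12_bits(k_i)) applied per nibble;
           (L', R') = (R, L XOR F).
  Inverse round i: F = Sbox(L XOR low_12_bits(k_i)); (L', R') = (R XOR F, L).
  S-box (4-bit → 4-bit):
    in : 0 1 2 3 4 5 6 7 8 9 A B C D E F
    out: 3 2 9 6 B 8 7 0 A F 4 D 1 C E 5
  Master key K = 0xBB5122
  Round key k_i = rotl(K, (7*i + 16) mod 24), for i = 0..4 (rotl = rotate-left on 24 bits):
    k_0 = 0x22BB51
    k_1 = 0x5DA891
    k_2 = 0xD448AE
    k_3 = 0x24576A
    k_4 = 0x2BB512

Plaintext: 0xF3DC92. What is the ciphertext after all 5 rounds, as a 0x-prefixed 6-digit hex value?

s_0 = plaintext = 0xF3DC92
s_1 = Round(s_0, k_0) = 0xC92F2B
s_2 = Round(s_1, k_1) = 0xF2BC46
s_3 = Round(s_2, k_2) = 0xC464C1
s_4 = Round(s_3, k_3) = 0x4C1A0B
s_5 = Round(s_4, k_4) = 0xA0B1EE

0xA0B1EE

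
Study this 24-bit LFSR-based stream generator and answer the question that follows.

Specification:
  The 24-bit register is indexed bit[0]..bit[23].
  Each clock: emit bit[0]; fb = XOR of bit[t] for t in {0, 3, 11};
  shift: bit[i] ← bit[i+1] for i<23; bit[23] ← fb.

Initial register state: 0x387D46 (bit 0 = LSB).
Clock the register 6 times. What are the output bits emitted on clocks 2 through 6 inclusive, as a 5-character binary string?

reg_0 = 0x387D46
clock 1: out=0, reg = 0x9C3EA3
clock 2: out=1, reg = 0x4E1F51
clock 3: out=1, reg = 0x270FA8
clock 4: out=0, reg = 0x1387D4
clock 5: out=0, reg = 0x09C3EA
clock 6: out=0, reg = 0x84E1F5

11000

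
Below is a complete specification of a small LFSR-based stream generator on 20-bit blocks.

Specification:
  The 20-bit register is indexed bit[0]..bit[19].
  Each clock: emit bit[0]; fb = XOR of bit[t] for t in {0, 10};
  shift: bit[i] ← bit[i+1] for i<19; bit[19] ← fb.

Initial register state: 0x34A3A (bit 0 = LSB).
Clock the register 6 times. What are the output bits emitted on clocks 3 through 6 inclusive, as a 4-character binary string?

0111

reg_0 = 0x34A3A
clock 1: out=0, reg = 0x1A51D
clock 2: out=1, reg = 0x0D28E
clock 3: out=0, reg = 0x06947
clock 4: out=1, reg = 0x834A3
clock 5: out=1, reg = 0x41A51
clock 6: out=1, reg = 0xA0D28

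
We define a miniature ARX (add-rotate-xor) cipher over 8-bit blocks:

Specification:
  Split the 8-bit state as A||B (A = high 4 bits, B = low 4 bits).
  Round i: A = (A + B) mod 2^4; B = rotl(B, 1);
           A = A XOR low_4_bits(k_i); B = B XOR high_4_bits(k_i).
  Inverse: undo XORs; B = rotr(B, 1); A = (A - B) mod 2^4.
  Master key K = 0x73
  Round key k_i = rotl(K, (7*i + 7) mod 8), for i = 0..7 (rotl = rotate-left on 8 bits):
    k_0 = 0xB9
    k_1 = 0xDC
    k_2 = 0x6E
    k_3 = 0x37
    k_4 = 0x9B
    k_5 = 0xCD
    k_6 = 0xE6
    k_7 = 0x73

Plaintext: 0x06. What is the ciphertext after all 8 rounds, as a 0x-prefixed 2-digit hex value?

s_0 = plaintext = 0x06
s_1 = Round(s_0, k_0) = 0xF7
s_2 = Round(s_1, k_1) = 0xA3
s_3 = Round(s_2, k_2) = 0x30
s_4 = Round(s_3, k_3) = 0x43
s_5 = Round(s_4, k_4) = 0xCF
s_6 = Round(s_5, k_5) = 0x63
s_7 = Round(s_6, k_6) = 0xF8
s_8 = Round(s_7, k_7) = 0x46

0x46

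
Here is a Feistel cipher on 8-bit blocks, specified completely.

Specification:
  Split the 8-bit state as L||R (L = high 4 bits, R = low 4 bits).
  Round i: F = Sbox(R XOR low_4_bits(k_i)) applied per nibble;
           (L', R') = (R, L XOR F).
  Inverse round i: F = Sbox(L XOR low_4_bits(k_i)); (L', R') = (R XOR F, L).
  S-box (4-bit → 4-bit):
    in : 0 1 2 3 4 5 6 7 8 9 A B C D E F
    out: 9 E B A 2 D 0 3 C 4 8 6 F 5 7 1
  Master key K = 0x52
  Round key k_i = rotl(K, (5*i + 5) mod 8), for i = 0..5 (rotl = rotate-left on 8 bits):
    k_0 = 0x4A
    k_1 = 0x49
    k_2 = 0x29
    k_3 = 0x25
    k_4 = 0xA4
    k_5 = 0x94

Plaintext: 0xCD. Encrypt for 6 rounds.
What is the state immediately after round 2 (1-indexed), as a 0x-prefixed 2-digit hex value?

s_0 = plaintext = 0xCD
s_1 = Round(s_0, k_0) = 0xDF
s_2 = Round(s_1, k_1) = 0xFD
s_3 = Round(s_2, k_2) = 0xDD
s_4 = Round(s_3, k_3) = 0xD1
s_5 = Round(s_4, k_4) = 0x10
s_6 = Round(s_5, k_5) = 0x03

0xFD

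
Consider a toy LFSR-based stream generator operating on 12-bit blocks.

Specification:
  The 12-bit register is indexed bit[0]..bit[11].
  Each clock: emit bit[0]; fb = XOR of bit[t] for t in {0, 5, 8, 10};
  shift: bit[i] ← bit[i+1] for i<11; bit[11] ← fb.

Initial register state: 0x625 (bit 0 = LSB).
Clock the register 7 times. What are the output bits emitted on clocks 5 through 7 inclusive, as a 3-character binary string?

reg_0 = 0x625
clock 1: out=1, reg = 0xB12
clock 2: out=0, reg = 0xD89
clock 3: out=1, reg = 0xEC4
clock 4: out=0, reg = 0xF62
clock 5: out=0, reg = 0xFB1
clock 6: out=1, reg = 0x7D8
clock 7: out=0, reg = 0x3EC

010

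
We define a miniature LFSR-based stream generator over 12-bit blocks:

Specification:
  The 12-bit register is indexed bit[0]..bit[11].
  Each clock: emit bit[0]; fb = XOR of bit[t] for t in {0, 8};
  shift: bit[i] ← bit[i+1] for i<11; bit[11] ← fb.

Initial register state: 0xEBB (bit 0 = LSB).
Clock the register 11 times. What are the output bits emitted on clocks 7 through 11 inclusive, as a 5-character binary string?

reg_0 = 0xEBB
clock 1: out=1, reg = 0xF5D
clock 2: out=1, reg = 0x7AE
clock 3: out=0, reg = 0xBD7
clock 4: out=1, reg = 0x5EB
clock 5: out=1, reg = 0x2F5
clock 6: out=1, reg = 0x97A
clock 7: out=0, reg = 0xCBD
clock 8: out=1, reg = 0xE5E
clock 9: out=0, reg = 0x72F
clock 10: out=1, reg = 0x397
clock 11: out=1, reg = 0x1CB

01011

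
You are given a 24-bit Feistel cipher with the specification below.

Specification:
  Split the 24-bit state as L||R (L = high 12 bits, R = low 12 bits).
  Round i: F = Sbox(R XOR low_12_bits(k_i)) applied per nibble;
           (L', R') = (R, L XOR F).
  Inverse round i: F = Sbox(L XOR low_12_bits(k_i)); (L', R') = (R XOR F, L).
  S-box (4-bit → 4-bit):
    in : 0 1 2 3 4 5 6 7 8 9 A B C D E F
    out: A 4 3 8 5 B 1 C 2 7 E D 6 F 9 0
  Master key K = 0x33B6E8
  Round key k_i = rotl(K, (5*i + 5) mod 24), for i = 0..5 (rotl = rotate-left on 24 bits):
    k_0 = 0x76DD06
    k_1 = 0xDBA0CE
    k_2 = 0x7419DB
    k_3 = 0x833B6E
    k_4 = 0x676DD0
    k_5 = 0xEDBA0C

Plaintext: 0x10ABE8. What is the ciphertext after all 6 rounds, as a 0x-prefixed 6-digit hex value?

0xF7BD66

s_0 = plaintext = 0x10ABE8
s_1 = Round(s_0, k_0) = 0xBE8093
s_2 = Round(s_1, k_1) = 0x093157
s_3 = Round(s_2, k_2) = 0x1572B5
s_4 = Round(s_3, k_3) = 0x2B56AA
s_5 = Round(s_4, k_4) = 0x6AAF7B
s_6 = Round(s_5, k_5) = 0xF7BD66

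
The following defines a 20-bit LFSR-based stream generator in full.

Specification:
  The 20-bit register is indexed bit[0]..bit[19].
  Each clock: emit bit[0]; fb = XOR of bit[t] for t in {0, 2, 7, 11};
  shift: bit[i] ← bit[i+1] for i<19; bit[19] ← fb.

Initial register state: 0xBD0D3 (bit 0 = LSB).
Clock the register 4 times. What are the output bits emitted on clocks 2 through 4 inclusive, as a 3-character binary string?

reg_0 = 0xBD0D3
clock 1: out=1, reg = 0x5E869
clock 2: out=1, reg = 0x2F434
clock 3: out=0, reg = 0x97A1A
clock 4: out=0, reg = 0xCBD0D

100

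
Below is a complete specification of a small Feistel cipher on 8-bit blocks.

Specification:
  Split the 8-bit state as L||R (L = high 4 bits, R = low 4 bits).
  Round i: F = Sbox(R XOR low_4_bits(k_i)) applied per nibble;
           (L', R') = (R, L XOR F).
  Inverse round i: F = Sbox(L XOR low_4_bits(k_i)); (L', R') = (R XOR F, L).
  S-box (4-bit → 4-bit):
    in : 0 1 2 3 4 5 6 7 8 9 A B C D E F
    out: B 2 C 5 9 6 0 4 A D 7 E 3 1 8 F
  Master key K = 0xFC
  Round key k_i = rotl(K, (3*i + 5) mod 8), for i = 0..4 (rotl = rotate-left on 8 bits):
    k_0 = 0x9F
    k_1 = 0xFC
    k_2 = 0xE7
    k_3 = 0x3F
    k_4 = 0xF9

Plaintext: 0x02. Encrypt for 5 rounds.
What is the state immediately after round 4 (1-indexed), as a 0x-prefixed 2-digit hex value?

s_0 = plaintext = 0x02
s_1 = Round(s_0, k_0) = 0x21
s_2 = Round(s_1, k_1) = 0x13
s_3 = Round(s_2, k_2) = 0x38
s_4 = Round(s_3, k_3) = 0x87
s_5 = Round(s_4, k_4) = 0x70

0x87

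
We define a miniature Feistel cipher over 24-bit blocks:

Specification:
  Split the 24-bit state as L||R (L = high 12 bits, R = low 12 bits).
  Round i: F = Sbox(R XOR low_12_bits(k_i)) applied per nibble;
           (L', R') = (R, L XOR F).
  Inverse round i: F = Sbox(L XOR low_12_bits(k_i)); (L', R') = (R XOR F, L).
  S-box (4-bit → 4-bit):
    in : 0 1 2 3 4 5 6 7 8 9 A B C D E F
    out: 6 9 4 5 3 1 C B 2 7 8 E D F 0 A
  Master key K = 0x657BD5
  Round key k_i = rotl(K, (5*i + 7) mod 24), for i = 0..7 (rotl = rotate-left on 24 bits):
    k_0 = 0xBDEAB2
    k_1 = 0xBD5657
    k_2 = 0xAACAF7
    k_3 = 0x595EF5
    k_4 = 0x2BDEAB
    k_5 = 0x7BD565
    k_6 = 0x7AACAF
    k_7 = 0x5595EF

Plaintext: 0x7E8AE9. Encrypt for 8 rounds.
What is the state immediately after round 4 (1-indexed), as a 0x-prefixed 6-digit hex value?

s_0 = plaintext = 0x7E8AE9
s_1 = Round(s_0, k_0) = 0xAE91F6
s_2 = Round(s_1, k_1) = 0x1F6160
s_3 = Round(s_2, k_2) = 0x160F8D
s_4 = Round(s_3, k_3) = 0xF8D8D2
s_5 = Round(s_4, k_4) = 0x8D233A
s_6 = Round(s_5, k_5) = 0x33A4C8
s_7 = Round(s_6, k_6) = 0x4C81F1
s_8 = Round(s_7, k_7) = 0x1F1758

0xF8D8D2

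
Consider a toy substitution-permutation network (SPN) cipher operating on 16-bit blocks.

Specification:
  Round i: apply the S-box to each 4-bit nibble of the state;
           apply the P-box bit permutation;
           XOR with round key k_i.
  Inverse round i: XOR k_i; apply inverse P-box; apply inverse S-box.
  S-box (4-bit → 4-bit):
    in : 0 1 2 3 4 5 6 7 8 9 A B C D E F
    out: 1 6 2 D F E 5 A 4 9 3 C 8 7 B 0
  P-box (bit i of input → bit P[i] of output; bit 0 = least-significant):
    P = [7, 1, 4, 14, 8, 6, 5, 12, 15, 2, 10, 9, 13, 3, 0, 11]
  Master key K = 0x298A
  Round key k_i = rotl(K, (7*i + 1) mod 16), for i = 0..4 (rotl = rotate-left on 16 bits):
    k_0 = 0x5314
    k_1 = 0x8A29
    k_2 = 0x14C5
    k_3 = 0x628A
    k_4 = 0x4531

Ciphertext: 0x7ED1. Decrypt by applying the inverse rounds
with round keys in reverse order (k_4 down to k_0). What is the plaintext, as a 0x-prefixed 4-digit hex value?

s_0 = ciphertext = 0x7ED1
s_1 = InvRound(s_0, k_4) = 0x9C40
s_2 = InvRound(s_1, k_3) = 0xE37E
s_3 = InvRound(s_2, k_2) = 0xD334
s_4 = InvRound(s_3, k_1) = 0x529B
s_5 = InvRound(s_4, k_0) = 0x120A

0x120A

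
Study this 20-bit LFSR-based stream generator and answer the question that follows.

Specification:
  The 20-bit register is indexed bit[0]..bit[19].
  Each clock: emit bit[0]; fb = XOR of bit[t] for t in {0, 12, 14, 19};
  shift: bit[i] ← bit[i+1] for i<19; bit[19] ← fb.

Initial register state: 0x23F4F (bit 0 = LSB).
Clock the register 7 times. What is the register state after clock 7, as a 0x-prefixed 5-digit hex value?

reg_0 = 0x23F4F
clock 1: out=1, reg = 0x11FA7
clock 2: out=1, reg = 0x08FD3
clock 3: out=1, reg = 0x847E9
clock 4: out=1, reg = 0xC23F4
clock 5: out=0, reg = 0xE11FA
clock 6: out=0, reg = 0x708FD
clock 7: out=1, reg = 0xB847E

0xB847E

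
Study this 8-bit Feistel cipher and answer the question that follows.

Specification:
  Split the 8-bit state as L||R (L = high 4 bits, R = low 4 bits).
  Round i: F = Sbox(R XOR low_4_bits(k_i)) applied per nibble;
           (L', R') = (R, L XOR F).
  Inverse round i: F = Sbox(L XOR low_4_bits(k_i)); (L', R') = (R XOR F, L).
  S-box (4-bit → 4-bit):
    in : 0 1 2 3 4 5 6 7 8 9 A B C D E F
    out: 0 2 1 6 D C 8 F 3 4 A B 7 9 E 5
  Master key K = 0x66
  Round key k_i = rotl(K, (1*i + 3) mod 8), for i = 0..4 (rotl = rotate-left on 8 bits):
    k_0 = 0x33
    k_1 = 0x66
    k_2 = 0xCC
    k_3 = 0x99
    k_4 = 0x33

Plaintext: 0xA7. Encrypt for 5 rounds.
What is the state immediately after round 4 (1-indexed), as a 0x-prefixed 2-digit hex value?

0x3F

s_0 = plaintext = 0xA7
s_1 = Round(s_0, k_0) = 0x77
s_2 = Round(s_1, k_1) = 0x75
s_3 = Round(s_2, k_2) = 0x53
s_4 = Round(s_3, k_3) = 0x3F
s_5 = Round(s_4, k_4) = 0xF4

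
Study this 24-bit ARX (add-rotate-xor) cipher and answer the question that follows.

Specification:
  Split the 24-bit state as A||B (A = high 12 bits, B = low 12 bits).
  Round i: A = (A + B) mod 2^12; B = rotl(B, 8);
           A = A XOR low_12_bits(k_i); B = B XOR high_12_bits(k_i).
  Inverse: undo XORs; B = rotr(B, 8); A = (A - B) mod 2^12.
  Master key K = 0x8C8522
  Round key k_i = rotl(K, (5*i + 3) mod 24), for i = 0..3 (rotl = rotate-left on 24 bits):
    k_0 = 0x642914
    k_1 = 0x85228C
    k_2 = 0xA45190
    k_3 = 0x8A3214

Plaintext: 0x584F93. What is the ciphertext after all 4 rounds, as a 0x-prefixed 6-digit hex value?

0x934D94

s_0 = plaintext = 0x584F93
s_1 = Round(s_0, k_0) = 0xC035BB
s_2 = Round(s_1, k_1) = 0x332309
s_3 = Round(s_2, k_2) = 0x7AB375
s_4 = Round(s_3, k_3) = 0x934D94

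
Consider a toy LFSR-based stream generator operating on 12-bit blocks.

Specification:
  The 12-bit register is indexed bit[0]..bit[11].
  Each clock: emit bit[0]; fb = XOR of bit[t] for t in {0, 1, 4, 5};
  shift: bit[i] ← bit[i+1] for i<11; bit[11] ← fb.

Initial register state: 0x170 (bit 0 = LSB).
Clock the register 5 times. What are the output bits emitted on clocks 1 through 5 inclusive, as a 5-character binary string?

reg_0 = 0x170
clock 1: out=0, reg = 0x0B8
clock 2: out=0, reg = 0x05C
clock 3: out=0, reg = 0x82E
clock 4: out=0, reg = 0x417
clock 5: out=1, reg = 0xA0B

00001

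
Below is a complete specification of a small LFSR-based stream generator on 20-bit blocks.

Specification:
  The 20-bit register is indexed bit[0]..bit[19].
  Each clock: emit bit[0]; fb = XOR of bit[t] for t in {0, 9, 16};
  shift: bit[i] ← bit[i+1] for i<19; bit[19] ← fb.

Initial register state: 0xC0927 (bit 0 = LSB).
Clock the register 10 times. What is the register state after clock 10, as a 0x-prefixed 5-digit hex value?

reg_0 = 0xC0927
clock 1: out=1, reg = 0xE0493
clock 2: out=1, reg = 0xF0249
clock 3: out=1, reg = 0xF8124
clock 4: out=0, reg = 0xFC092
clock 5: out=0, reg = 0xFE049
clock 6: out=1, reg = 0x7F024
clock 7: out=0, reg = 0xBF812
clock 8: out=0, reg = 0xDFC09
clock 9: out=1, reg = 0x6FE04
clock 10: out=0, reg = 0xB7F02

0xB7F02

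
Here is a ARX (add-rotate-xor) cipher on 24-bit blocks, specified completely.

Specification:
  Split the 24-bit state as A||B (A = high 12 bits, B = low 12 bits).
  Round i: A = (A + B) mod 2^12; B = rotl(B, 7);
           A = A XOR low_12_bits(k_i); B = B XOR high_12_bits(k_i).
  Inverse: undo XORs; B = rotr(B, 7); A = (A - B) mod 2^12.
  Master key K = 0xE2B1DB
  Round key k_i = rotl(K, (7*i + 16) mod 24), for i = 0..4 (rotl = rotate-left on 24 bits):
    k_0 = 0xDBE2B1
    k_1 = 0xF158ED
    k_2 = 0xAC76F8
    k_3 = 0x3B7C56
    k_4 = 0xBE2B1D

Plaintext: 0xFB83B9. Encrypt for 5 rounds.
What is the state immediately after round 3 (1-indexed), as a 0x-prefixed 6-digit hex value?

s_0 = plaintext = 0xFB83B9
s_1 = Round(s_0, k_0) = 0x1C0123
s_2 = Round(s_1, k_1) = 0xA0EE9C
s_3 = Round(s_2, k_2) = 0xE524B3
s_4 = Round(s_3, k_3) = 0xF53A12
s_5 = Round(s_4, k_4) = 0x2782B2

0xE524B3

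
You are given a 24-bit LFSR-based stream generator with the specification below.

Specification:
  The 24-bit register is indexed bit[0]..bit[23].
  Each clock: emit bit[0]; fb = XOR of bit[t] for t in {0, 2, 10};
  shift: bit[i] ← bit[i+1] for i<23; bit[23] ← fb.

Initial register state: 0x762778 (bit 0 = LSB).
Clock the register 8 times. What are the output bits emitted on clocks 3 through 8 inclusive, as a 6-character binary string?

reg_0 = 0x762778
clock 1: out=0, reg = 0xBB13BC
clock 2: out=0, reg = 0xDD89DE
clock 3: out=0, reg = 0xEEC4EF
clock 4: out=1, reg = 0xF76277
clock 5: out=1, reg = 0x7BB13B
clock 6: out=1, reg = 0xBDD89D
clock 7: out=1, reg = 0x5EEC4E
clock 8: out=0, reg = 0x2F7627

011110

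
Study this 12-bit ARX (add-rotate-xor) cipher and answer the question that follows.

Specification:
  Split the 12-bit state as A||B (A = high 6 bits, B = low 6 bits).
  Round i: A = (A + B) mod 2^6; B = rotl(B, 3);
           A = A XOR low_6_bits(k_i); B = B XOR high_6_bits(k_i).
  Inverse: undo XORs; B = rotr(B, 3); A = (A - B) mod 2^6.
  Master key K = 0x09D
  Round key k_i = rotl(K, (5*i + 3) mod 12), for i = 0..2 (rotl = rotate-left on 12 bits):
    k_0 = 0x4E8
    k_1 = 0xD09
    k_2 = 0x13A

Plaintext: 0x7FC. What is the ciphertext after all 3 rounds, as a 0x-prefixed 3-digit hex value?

0xE96

s_0 = plaintext = 0x7FC
s_1 = Round(s_0, k_0) = 0xCF4
s_2 = Round(s_1, k_1) = 0xB92
s_3 = Round(s_2, k_2) = 0xE96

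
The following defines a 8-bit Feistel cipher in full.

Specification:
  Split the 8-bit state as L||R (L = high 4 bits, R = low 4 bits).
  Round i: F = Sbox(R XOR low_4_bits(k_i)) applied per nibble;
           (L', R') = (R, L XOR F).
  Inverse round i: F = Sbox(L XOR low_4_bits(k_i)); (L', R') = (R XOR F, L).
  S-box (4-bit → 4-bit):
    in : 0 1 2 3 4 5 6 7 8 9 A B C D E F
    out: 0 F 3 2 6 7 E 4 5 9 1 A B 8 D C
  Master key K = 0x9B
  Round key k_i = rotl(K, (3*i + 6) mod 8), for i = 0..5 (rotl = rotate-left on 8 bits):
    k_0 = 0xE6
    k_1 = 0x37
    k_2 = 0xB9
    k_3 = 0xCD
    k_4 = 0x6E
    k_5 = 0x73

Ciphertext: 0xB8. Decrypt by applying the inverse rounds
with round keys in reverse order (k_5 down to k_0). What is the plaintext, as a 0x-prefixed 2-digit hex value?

0xD3

s_0 = ciphertext = 0xB8
s_1 = InvRound(s_0, k_5) = 0xDB
s_2 = InvRound(s_1, k_4) = 0x9D
s_3 = InvRound(s_2, k_3) = 0xB9
s_4 = InvRound(s_3, k_2) = 0xAB
s_5 = InvRound(s_4, k_1) = 0x3A
s_6 = InvRound(s_5, k_0) = 0xD3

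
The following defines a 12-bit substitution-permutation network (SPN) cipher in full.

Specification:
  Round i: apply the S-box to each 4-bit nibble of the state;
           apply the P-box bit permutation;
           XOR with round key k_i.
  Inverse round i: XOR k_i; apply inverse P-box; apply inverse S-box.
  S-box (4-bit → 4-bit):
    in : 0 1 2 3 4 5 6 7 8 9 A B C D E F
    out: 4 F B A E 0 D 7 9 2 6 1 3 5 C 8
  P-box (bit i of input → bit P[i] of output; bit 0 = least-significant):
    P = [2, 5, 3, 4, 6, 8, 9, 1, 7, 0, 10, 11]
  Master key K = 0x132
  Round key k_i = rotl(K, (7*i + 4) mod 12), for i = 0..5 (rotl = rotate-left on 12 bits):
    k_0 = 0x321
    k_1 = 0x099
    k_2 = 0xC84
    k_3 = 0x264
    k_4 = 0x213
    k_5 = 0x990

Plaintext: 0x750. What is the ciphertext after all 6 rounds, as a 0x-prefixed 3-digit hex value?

s_0 = plaintext = 0x750
s_1 = Round(s_0, k_0) = 0x7A8
s_2 = Round(s_1, k_1) = 0x70C
s_3 = Round(s_2, k_2) = 0xA21
s_4 = Round(s_3, k_3) = 0x71B
s_5 = Round(s_4, k_4) = 0x5D4
s_6 = Round(s_5, k_5) = 0xBE8

0xBE8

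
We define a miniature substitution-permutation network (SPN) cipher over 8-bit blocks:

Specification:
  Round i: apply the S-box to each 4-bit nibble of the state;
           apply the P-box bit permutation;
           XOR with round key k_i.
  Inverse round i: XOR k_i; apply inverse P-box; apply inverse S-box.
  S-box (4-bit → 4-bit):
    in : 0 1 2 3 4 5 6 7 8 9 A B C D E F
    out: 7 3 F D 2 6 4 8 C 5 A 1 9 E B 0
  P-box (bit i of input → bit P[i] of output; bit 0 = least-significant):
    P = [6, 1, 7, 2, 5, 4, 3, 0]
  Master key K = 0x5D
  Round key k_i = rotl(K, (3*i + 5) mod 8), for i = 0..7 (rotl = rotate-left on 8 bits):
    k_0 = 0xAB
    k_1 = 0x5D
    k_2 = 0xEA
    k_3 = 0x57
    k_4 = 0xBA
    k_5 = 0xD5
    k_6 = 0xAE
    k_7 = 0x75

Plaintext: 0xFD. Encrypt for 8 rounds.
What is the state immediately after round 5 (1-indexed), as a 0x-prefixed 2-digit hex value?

s_0 = plaintext = 0xFD
s_1 = Round(s_0, k_0) = 0x2D
s_2 = Round(s_1, k_1) = 0xE2
s_3 = Round(s_2, k_2) = 0x1D
s_4 = Round(s_3, k_3) = 0xE1
s_5 = Round(s_4, k_4) = 0xC9
s_6 = Round(s_5, k_5) = 0x34
s_7 = Round(s_6, k_6) = 0x85
s_8 = Round(s_7, k_7) = 0xFE

0xC9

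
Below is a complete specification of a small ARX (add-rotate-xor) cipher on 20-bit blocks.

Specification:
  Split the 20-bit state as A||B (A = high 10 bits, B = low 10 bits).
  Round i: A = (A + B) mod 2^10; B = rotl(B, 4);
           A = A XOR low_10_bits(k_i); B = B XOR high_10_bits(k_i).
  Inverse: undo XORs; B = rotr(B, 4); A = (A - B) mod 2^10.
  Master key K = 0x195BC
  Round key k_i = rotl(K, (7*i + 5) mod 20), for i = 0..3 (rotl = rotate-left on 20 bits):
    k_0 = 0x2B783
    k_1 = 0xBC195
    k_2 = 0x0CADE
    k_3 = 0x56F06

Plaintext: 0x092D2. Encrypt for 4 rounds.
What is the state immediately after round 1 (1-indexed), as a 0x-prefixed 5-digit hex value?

0x5D586

s_0 = plaintext = 0x092D2
s_1 = Round(s_0, k_0) = 0x5D586
s_2 = Round(s_1, k_1) = 0xDBA96
s_3 = Round(s_2, k_2) = 0x36958
s_4 = Round(s_3, k_3) = 0x4D0DE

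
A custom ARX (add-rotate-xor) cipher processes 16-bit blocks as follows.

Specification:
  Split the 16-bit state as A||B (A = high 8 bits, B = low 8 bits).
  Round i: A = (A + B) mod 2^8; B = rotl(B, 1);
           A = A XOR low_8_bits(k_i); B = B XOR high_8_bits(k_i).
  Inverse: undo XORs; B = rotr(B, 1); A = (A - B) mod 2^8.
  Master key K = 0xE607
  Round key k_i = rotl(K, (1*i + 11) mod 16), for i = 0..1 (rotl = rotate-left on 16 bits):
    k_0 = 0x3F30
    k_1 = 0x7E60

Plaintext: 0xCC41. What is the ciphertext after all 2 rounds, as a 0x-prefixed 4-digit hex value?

0x9A05

s_0 = plaintext = 0xCC41
s_1 = Round(s_0, k_0) = 0x3DBD
s_2 = Round(s_1, k_1) = 0x9A05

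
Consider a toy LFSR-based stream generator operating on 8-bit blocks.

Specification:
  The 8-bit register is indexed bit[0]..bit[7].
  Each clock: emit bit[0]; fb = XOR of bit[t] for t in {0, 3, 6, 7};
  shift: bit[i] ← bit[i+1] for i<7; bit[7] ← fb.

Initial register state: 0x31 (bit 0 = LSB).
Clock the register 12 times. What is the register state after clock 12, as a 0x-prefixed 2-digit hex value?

0xCB

reg_0 = 0x31
clock 1: out=1, reg = 0x98
clock 2: out=0, reg = 0x4C
clock 3: out=0, reg = 0x26
clock 4: out=0, reg = 0x13
clock 5: out=1, reg = 0x89
clock 6: out=1, reg = 0xC4
clock 7: out=0, reg = 0x62
clock 8: out=0, reg = 0xB1
clock 9: out=1, reg = 0x58
clock 10: out=0, reg = 0x2C
clock 11: out=0, reg = 0x96
clock 12: out=0, reg = 0xCB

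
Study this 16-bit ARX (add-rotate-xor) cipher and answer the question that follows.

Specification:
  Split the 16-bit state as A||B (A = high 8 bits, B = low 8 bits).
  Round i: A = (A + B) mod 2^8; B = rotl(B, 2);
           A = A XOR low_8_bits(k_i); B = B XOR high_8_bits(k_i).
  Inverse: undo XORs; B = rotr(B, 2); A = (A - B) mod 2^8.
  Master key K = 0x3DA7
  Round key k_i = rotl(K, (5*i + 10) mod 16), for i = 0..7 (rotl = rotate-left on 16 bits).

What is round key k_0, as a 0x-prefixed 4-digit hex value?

0x9CF6

K = 0x3DA7
k_0 = rotl(K, (5*0+10) mod 16) = rotl(K, 10) = 0x9CF6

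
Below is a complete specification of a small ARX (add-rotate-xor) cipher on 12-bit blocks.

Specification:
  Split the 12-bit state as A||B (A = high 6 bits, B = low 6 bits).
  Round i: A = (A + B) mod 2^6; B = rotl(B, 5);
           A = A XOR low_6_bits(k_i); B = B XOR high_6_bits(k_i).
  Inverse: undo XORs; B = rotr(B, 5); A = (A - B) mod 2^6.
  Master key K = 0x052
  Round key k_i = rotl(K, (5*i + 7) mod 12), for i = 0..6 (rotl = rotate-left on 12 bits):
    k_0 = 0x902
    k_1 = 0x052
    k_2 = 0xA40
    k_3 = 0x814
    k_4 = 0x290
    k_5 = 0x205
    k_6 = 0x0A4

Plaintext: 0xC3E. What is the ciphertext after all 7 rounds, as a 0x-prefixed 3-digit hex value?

s_0 = plaintext = 0xC3E
s_1 = Round(s_0, k_0) = 0xB3B
s_2 = Round(s_1, k_1) = 0xD7C
s_3 = Round(s_2, k_2) = 0xC77
s_4 = Round(s_3, k_3) = 0xF1B
s_5 = Round(s_4, k_4) = 0x1E7
s_6 = Round(s_5, k_5) = 0xAFB
s_7 = Round(s_6, k_6) = 0x0BF

0x0BF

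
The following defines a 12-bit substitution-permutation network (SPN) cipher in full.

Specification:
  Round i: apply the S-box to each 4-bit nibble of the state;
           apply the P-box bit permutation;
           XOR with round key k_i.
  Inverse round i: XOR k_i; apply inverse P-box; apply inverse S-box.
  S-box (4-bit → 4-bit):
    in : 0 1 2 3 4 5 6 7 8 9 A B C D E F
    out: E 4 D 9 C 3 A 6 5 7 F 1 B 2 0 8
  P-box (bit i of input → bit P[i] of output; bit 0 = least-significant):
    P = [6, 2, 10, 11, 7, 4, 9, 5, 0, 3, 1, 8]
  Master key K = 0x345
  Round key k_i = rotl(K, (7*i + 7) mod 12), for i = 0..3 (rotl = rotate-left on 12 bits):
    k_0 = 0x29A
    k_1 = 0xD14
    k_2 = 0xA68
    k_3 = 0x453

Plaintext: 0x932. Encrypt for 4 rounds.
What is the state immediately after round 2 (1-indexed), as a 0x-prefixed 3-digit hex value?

s_0 = plaintext = 0x932
s_1 = Round(s_0, k_0) = 0xE71
s_2 = Round(s_1, k_1) = 0xB04
s_3 = Round(s_2, k_2) = 0x459
s_4 = Round(s_3, k_3) = 0x185

0xB04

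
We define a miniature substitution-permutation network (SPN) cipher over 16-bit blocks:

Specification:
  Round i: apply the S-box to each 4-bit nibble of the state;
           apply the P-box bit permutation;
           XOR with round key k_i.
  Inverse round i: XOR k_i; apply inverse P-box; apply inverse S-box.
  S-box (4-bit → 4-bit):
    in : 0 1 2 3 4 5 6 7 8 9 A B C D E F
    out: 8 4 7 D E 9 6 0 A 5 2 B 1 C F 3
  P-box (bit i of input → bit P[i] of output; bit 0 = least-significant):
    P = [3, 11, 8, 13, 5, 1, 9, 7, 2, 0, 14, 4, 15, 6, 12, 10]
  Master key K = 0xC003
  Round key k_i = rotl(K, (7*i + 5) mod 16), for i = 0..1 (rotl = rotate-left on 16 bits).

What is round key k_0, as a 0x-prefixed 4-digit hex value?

0x0078

K = 0xC003
k_0 = rotl(K, (7*0+5) mod 16) = rotl(K, 5) = 0x0078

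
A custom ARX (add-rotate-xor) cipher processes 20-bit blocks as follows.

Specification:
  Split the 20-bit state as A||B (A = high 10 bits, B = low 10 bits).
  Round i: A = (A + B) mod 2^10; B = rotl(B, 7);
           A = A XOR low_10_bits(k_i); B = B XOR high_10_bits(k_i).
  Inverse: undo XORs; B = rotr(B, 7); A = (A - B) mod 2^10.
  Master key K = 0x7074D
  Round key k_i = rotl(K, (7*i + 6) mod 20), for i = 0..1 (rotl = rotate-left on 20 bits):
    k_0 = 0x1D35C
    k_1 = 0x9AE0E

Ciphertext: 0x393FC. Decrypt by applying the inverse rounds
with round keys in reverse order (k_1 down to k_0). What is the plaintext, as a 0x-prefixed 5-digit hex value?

s_0 = ciphertext = 0x393FC
s_1 = InvRound(s_0, k_1) = 0x8BCBB
s_2 = InvRound(s_1, k_0) = 0xBEA79

0xBEA79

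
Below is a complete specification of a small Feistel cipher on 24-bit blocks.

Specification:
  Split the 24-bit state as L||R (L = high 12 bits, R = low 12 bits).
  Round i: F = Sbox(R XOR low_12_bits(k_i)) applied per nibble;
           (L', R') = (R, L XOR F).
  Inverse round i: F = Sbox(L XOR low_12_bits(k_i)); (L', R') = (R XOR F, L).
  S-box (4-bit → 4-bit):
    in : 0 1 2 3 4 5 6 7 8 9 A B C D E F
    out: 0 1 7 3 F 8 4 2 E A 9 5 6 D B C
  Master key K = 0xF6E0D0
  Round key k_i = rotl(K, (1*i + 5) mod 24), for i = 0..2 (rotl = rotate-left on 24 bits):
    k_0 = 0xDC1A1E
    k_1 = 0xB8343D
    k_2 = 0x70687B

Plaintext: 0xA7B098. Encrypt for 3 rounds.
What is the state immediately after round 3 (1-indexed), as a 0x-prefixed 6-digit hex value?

s_0 = plaintext = 0xA7B098
s_1 = Round(s_0, k_0) = 0x09839F
s_2 = Round(s_1, k_1) = 0x39F20F
s_3 = Round(s_2, k_2) = 0x20FAB0

0x20FAB0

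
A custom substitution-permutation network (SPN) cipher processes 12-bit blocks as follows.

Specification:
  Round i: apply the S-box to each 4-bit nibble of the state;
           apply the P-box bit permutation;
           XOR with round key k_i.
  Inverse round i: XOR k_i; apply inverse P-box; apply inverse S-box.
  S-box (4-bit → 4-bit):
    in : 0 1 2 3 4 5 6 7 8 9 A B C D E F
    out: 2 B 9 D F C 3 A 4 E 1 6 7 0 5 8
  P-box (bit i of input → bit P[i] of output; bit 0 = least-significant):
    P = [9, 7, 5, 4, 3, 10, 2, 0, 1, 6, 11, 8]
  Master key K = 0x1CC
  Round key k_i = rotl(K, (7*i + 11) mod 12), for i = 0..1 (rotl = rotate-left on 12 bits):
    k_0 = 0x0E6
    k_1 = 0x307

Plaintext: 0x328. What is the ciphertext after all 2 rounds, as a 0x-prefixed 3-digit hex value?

0xE4B

s_0 = plaintext = 0x328
s_1 = Round(s_0, k_0) = 0x9CD
s_2 = Round(s_1, k_1) = 0xE4B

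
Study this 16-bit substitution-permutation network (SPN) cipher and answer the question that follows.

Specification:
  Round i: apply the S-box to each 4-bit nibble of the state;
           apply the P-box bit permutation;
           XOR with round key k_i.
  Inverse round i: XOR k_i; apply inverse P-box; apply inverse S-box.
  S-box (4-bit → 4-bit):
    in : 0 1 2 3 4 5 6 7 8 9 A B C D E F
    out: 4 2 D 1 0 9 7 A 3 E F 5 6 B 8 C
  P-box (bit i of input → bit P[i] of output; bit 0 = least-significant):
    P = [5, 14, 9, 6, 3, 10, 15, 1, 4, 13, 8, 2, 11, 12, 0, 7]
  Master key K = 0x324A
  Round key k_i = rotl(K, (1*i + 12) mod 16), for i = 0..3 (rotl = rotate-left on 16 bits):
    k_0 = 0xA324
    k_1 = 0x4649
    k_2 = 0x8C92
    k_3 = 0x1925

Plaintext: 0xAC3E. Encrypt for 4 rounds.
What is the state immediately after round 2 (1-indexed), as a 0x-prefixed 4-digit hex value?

0x37BE

s_0 = plaintext = 0xAC3E
s_1 = Round(s_0, k_0) = 0x9AED
s_2 = Round(s_1, k_1) = 0x37BE
s_3 = Round(s_2, k_2) = 0x24DE
s_4 = Round(s_3, k_3) = 0x15EE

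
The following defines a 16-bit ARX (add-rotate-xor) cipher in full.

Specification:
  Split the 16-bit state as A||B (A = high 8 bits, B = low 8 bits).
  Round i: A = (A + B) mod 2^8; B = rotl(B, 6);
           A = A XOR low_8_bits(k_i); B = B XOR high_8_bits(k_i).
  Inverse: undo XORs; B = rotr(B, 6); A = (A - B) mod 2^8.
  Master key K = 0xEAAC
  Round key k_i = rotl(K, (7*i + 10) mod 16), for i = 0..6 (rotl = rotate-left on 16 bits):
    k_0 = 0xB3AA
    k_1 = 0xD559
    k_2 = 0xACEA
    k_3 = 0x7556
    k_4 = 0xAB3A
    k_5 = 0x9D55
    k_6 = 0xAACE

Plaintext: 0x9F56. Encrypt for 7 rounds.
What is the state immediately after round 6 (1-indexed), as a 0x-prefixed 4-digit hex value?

s_0 = plaintext = 0x9F56
s_1 = Round(s_0, k_0) = 0x5F26
s_2 = Round(s_1, k_1) = 0xDC5C
s_3 = Round(s_2, k_2) = 0xD2BB
s_4 = Round(s_3, k_3) = 0xDB9B
s_5 = Round(s_4, k_4) = 0x4C4D
s_6 = Round(s_5, k_5) = 0xCCCE
s_7 = Round(s_6, k_6) = 0x5419

0xCCCE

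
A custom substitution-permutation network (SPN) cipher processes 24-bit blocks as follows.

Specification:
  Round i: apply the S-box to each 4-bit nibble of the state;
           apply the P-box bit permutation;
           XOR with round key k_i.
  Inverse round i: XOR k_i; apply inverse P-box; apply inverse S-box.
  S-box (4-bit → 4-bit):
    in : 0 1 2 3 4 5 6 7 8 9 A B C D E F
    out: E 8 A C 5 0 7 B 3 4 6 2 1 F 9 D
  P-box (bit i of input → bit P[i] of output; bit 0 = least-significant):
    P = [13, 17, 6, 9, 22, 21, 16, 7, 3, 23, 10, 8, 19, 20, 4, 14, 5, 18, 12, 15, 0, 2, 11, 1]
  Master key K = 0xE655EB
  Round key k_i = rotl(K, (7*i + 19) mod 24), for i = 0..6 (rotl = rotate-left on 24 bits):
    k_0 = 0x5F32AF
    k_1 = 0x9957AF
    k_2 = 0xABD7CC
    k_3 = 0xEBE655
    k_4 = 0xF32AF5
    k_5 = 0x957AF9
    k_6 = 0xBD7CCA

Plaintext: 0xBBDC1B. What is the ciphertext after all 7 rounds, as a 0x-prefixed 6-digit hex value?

0x734BAD

s_0 = plaintext = 0xBBDC1B
s_1 = Round(s_0, k_0) = 0x417233
s_2 = Round(s_1, k_1) = 0x009C6E
s_3 = Round(s_2, k_2) = 0xCE6DD2
s_4 = Round(s_3, k_3) = 0x1061EC
s_5 = Round(s_4, k_4) = 0xAF9B67
s_6 = Round(s_5, k_5) = 0x76C0CD
s_7 = Round(s_6, k_6) = 0x734BAD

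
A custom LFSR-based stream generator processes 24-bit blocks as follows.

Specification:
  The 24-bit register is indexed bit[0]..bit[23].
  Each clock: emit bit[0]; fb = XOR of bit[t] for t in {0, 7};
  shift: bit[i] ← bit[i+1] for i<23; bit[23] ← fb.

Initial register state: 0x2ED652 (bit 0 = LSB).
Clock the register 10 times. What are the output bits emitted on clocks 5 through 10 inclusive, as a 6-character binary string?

reg_0 = 0x2ED652
clock 1: out=0, reg = 0x176B29
clock 2: out=1, reg = 0x8BB594
clock 3: out=0, reg = 0xC5DACA
clock 4: out=0, reg = 0xE2ED65
clock 5: out=1, reg = 0xF176B2
clock 6: out=0, reg = 0xF8BB59
clock 7: out=1, reg = 0xFC5DAC
clock 8: out=0, reg = 0xFE2ED6
clock 9: out=0, reg = 0xFF176B
clock 10: out=1, reg = 0xFF8BB5

101001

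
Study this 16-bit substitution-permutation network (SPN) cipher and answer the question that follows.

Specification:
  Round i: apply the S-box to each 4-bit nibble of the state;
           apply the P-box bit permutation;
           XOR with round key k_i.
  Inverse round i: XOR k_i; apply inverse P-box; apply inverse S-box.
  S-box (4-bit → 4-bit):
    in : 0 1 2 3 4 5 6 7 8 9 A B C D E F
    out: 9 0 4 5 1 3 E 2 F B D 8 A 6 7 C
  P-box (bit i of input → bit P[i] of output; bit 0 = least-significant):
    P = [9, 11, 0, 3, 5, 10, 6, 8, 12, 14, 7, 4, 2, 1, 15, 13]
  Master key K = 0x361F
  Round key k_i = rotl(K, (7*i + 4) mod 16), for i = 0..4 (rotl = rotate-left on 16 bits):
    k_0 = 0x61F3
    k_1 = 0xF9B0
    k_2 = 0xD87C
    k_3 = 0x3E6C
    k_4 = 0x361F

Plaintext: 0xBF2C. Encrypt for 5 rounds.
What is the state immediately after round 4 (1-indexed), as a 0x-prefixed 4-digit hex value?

s_0 = plaintext = 0xBF2C
s_1 = Round(s_0, k_0) = 0x492B
s_2 = Round(s_1, k_1) = 0xA9EC
s_3 = Round(s_2, k_2) = 0x2400
s_4 = Round(s_3, k_3) = 0xAD44
s_5 = Round(s_4, k_4) = 0xD4BB

0xAD44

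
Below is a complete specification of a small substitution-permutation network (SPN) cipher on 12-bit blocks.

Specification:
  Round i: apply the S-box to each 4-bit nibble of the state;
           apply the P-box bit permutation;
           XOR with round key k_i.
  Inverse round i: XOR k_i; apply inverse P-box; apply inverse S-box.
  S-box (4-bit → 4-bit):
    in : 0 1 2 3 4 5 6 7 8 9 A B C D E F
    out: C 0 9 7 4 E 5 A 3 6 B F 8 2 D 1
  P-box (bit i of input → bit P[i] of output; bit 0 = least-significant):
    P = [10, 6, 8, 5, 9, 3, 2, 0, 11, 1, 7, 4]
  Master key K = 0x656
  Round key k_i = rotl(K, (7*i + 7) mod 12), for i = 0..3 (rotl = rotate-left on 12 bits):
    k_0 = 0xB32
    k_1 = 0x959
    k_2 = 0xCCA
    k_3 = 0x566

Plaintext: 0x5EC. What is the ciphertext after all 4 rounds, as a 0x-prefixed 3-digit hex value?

0xC88

s_0 = plaintext = 0x5EC
s_1 = Round(s_0, k_0) = 0x985
s_2 = Round(s_1, k_1) = 0xAB3
s_3 = Round(s_2, k_2) = 0x395
s_4 = Round(s_3, k_3) = 0xC88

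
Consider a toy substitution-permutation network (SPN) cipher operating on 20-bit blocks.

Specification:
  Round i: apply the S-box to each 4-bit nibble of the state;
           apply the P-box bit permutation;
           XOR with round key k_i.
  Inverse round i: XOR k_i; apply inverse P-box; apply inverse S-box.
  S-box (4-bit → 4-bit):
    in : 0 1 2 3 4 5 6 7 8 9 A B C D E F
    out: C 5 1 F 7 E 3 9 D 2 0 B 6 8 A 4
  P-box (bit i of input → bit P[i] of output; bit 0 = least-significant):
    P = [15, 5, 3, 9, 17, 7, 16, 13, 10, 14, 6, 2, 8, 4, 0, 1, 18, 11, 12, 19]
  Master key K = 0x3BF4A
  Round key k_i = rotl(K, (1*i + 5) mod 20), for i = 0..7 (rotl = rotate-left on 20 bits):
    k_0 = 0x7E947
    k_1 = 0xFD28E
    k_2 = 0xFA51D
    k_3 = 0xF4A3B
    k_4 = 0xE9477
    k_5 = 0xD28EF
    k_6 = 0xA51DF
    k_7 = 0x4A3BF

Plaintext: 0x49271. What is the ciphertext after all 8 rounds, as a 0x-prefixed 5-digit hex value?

0xD3C48

s_0 = plaintext = 0x49271
s_1 = Round(s_0, k_0) = 0x1555F
s_2 = Round(s_1, k_1) = 0xAA251
s_3 = Round(s_2, k_2) = 0xE0195
s_4 = Round(s_3, k_3) = 0x744D0
s_5 = Round(s_4, k_4) = 0x2F32E
s_6 = Round(s_5, k_5) = 0xB6E8A
s_7 = Round(s_6, k_6) = 0x538CB
s_8 = Round(s_7, k_7) = 0xD3C48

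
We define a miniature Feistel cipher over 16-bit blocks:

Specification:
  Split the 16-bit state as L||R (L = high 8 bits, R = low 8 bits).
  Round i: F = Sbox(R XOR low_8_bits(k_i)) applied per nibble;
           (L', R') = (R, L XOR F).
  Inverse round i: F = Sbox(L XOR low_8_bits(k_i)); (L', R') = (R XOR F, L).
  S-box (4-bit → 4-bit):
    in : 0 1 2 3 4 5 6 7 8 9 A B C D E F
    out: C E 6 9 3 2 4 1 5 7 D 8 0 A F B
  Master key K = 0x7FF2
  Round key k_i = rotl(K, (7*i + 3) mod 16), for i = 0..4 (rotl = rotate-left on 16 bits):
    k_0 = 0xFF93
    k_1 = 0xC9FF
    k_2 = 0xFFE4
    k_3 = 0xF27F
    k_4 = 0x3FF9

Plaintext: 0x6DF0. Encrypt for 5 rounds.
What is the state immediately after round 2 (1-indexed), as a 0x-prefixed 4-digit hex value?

s_0 = plaintext = 0x6DF0
s_1 = Round(s_0, k_0) = 0xF024
s_2 = Round(s_1, k_1) = 0x2458
s_3 = Round(s_2, k_2) = 0x58A4
s_4 = Round(s_3, k_3) = 0xA4F0
s_5 = Round(s_4, k_4) = 0xF063

0x2458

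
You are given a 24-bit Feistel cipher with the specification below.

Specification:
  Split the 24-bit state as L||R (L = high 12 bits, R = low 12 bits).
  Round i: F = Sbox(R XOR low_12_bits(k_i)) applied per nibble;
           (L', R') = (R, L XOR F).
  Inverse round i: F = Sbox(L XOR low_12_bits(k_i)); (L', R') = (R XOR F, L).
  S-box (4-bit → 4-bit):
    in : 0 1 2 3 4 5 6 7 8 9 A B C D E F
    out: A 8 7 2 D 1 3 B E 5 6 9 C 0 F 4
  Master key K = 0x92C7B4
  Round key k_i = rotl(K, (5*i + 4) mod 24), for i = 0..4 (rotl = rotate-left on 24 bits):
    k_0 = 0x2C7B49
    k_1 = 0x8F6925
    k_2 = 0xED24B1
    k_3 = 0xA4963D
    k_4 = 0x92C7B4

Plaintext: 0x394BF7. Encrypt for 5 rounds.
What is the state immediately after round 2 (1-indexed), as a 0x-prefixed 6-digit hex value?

s_0 = plaintext = 0x394BF7
s_1 = Round(s_0, k_0) = 0xBF790B
s_2 = Round(s_1, k_1) = 0x90B188
s_3 = Round(s_2, k_2) = 0x18882E
s_4 = Round(s_3, k_3) = 0x82EE0A
s_5 = Round(s_4, k_4) = 0xE0ADB1

0x90B188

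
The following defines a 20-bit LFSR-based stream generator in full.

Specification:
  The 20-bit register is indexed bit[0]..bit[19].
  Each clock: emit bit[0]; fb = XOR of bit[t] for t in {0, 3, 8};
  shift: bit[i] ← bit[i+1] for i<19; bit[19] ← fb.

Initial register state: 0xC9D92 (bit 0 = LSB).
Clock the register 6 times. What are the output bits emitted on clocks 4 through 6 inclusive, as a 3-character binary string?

010

reg_0 = 0xC9D92
clock 1: out=0, reg = 0xE4EC9
clock 2: out=1, reg = 0x72764
clock 3: out=0, reg = 0xB93B2
clock 4: out=0, reg = 0xDC9D9
clock 5: out=1, reg = 0xEE4EC
clock 6: out=0, reg = 0xF7276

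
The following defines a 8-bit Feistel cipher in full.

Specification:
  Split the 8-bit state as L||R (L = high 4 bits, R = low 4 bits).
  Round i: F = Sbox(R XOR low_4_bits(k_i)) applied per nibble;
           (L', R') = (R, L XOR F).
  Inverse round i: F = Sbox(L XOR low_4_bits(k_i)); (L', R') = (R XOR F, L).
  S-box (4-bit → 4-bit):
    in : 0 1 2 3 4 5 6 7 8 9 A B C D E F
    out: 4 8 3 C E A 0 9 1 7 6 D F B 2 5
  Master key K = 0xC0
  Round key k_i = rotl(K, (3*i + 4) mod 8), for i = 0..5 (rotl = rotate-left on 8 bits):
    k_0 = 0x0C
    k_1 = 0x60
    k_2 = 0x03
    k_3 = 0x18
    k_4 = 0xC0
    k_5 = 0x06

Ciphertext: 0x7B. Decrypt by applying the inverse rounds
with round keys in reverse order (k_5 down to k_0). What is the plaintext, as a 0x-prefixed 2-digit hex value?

s_0 = ciphertext = 0x7B
s_1 = InvRound(s_0, k_5) = 0x37
s_2 = InvRound(s_1, k_4) = 0xB3
s_3 = InvRound(s_2, k_3) = 0xFB
s_4 = InvRound(s_3, k_2) = 0x4F
s_5 = InvRound(s_4, k_1) = 0x14
s_6 = InvRound(s_5, k_0) = 0xF1

0xF1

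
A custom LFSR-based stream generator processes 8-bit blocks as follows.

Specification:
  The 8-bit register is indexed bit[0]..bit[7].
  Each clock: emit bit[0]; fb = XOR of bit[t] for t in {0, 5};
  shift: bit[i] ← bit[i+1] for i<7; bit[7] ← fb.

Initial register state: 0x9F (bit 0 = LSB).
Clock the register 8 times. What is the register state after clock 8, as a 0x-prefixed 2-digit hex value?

0x83

reg_0 = 0x9F
clock 1: out=1, reg = 0xCF
clock 2: out=1, reg = 0xE7
clock 3: out=1, reg = 0x73
clock 4: out=1, reg = 0x39
clock 5: out=1, reg = 0x1C
clock 6: out=0, reg = 0x0E
clock 7: out=0, reg = 0x07
clock 8: out=1, reg = 0x83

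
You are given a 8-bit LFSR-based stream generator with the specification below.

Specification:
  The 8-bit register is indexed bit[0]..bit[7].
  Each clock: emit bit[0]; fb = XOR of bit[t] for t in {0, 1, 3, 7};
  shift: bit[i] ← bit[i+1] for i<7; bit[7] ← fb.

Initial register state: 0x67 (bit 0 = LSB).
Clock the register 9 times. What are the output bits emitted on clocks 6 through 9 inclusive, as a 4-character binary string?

reg_0 = 0x67
clock 1: out=1, reg = 0x33
clock 2: out=1, reg = 0x19
clock 3: out=1, reg = 0x0C
clock 4: out=0, reg = 0x86
clock 5: out=0, reg = 0x43
clock 6: out=1, reg = 0x21
clock 7: out=1, reg = 0x90
clock 8: out=0, reg = 0xC8
clock 9: out=0, reg = 0x64

1100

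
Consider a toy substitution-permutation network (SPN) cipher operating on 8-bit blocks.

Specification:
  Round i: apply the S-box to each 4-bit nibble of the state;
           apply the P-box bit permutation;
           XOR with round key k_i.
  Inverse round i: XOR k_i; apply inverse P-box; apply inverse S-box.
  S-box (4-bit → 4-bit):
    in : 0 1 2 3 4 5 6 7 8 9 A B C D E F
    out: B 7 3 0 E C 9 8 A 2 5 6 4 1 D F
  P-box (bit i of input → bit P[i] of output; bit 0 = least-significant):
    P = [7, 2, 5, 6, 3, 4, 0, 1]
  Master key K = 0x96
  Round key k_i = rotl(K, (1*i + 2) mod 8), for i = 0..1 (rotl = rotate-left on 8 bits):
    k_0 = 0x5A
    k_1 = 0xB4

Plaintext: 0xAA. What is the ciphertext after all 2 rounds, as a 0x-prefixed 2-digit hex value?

s_0 = plaintext = 0xAA
s_1 = Round(s_0, k_0) = 0xF3
s_2 = Round(s_1, k_1) = 0xAF

0xAF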